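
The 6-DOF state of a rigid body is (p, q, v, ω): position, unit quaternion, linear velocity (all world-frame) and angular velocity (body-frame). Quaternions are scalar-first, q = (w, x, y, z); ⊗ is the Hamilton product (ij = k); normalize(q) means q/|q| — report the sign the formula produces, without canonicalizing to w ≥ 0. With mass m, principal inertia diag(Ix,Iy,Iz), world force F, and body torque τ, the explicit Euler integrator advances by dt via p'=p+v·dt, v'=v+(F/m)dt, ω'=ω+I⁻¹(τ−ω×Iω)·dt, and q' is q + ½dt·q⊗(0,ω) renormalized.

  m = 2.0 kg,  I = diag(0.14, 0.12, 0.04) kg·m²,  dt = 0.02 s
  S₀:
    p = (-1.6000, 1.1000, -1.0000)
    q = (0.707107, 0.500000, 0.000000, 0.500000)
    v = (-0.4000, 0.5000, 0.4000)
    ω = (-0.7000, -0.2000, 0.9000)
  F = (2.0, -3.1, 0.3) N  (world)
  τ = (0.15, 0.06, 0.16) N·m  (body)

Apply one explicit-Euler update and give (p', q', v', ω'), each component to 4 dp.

p' = (-1.6080, 1.1100, -0.9920)
q' = (0.7061, 0.4960, -0.0094, 0.5053)
v' = (-0.3800, 0.4690, 0.4030)
ω' = (-0.6806, -0.1795, 0.9814)

α = I⁻¹(τ − ω×Iω) = (0.9686, 1.0250, 4.0700)
ω' = ω + α·dt = (-0.6806, -0.1795, 0.9814)
2q̇ = q⊗(0,ω) = (-0.1000000, -0.3949749, -0.9414214, 0.5363963)
updated quaternion q' = (0.7061, 0.4960, -0.0094, 0.5053)
a = (1.0000, -1.5500, 0.1500)
new position p' = (-1.6080, 1.1100, -0.9920)
new velocity v' = (-0.3800, 0.4690, 0.4030)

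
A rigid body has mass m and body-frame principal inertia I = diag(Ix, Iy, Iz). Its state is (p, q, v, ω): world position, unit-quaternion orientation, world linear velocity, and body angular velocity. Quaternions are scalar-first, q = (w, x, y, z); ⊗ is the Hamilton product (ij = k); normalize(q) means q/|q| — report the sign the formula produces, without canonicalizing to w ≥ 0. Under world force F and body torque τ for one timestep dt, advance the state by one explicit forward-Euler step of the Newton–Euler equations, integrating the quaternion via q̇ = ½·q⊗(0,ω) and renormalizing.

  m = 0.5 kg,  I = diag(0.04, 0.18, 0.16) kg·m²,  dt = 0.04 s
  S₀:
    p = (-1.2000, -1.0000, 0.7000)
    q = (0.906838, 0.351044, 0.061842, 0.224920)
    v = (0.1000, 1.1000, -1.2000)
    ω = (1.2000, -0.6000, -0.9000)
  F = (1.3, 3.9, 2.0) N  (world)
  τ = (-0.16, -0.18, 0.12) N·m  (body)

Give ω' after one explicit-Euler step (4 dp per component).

ω' = (1.0508, -0.6688, -0.8448)

(τ − ω×Iω)/I = (-3.7300, -1.7200, 1.3800)
ω' = ω + α·dt = (1.0508, -0.6688, -0.8448)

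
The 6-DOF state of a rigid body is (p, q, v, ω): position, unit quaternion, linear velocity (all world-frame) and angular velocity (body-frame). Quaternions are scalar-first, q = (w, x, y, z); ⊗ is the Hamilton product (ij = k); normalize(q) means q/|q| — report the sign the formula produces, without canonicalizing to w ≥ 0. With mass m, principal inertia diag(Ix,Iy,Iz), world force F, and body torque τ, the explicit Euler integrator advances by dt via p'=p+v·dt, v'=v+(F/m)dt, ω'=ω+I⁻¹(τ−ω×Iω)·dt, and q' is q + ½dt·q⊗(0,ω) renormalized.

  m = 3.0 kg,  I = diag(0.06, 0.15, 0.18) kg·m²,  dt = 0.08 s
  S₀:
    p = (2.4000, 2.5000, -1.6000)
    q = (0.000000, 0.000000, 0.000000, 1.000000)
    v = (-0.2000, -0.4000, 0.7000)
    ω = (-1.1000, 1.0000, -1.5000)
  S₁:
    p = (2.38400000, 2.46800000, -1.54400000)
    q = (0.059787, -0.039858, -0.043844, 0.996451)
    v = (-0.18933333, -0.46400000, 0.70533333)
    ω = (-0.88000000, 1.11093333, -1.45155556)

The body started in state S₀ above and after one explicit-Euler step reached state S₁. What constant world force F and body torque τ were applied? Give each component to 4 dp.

rate change Δω = (0.22000000, 0.11093333, 0.04844444)
τ = I·(Δω/dt) + ω₀×(Iω₀) = (0.1200, 0.0100, 0.0100)
Δv = v₁−v₀ = (0.01066667, -0.06400000, 0.00533333)
F = m·Δv/dt = (0.4000, -2.4000, 0.2000)

F = (0.4000, -2.4000, 0.2000)
τ = (0.1200, 0.0100, 0.0100)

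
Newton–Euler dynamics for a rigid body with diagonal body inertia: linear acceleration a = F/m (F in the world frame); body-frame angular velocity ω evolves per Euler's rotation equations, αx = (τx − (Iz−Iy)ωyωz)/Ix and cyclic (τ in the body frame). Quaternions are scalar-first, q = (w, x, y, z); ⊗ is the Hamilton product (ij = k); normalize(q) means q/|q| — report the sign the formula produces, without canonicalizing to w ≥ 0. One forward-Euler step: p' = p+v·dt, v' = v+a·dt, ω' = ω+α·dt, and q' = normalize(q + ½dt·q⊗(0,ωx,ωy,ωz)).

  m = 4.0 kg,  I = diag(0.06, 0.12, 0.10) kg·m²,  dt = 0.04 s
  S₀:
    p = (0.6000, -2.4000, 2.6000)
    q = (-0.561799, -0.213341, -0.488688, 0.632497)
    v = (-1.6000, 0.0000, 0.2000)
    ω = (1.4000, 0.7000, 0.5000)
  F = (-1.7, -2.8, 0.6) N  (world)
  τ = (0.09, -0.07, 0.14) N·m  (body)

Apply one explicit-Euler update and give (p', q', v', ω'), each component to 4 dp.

gyro term ω×Iω = (-0.0070, -0.0280, 0.0588)
(τ − ω×Iω)/I = (1.6167, -0.3500, 0.8120)
ω' = ω + α·dt = (1.4647, 0.6860, 0.5325)
Hamilton product q⊗(0,ω) = (0.3245105, -1.4736105, 0.5989070, 0.2539250)
q + ½dt·q⊗(0,ω), renormalized = (-0.5550, -0.2427, -0.4765, 0.6372)
a = (-0.4250, -0.7000, 0.1500)
p' = p + v·dt = (0.5360, -2.4000, 2.6080)
new velocity v' = (-1.6170, -0.0280, 0.2060)

p' = (0.5360, -2.4000, 2.6080)
q' = (-0.5550, -0.2427, -0.4765, 0.6372)
v' = (-1.6170, -0.0280, 0.2060)
ω' = (1.4647, 0.6860, 0.5325)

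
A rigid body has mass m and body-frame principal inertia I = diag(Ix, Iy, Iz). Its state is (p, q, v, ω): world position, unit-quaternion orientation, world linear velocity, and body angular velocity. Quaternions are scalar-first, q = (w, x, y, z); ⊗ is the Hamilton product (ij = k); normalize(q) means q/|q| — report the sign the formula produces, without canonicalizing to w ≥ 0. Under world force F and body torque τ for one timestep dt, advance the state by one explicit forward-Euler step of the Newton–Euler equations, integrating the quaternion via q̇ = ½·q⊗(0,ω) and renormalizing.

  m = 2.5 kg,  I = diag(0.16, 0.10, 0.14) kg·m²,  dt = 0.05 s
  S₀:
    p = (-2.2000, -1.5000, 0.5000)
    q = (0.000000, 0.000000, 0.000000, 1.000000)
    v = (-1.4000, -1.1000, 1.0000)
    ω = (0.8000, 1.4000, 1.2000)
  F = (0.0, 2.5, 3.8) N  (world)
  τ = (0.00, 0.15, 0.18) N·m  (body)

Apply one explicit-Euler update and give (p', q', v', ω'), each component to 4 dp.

ω×(Iω) gyroscopic = (0.0672, 0.0192, -0.0672)
angular accel α = (-0.4200, 1.3080, 1.7657)
new body rate ω' = (0.7790, 1.4654, 1.2883)
2q̇ = q⊗(0,ω) = (-1.2000000, -1.4000000, 0.8000000, 0.0000000)
updated quaternion q' = (-0.0300, -0.0350, 0.0200, 0.9987)
linear accel F/m = (0.0000, 1.0000, 1.5200)
p + v·dt = (-2.2700, -1.5550, 0.5500)
v + (F/m)dt = (-1.4000, -1.0500, 1.0760)

p' = (-2.2700, -1.5550, 0.5500)
q' = (-0.0300, -0.0350, 0.0200, 0.9987)
v' = (-1.4000, -1.0500, 1.0760)
ω' = (0.7790, 1.4654, 1.2883)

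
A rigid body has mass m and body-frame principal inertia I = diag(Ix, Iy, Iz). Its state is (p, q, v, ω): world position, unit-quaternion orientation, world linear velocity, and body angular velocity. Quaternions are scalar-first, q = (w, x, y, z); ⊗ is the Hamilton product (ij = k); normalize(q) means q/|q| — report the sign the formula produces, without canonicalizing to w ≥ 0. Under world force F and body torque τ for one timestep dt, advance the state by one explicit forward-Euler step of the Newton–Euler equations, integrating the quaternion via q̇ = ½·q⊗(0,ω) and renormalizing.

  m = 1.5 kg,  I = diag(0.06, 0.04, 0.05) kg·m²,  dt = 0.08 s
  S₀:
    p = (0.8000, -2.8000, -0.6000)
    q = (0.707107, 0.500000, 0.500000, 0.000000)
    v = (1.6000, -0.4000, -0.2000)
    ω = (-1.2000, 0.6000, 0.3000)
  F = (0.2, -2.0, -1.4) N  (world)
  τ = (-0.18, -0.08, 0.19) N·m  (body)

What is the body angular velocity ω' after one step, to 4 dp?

ω' = (-1.4424, 0.4472, 0.5810)

ω×(Iω) gyroscopic = (0.0018, -0.0036, 0.0144)
(τ − ω×Iω)/I = (-3.0300, -1.9100, 3.5120)
new body rate ω' = (-1.4424, 0.4472, 0.5810)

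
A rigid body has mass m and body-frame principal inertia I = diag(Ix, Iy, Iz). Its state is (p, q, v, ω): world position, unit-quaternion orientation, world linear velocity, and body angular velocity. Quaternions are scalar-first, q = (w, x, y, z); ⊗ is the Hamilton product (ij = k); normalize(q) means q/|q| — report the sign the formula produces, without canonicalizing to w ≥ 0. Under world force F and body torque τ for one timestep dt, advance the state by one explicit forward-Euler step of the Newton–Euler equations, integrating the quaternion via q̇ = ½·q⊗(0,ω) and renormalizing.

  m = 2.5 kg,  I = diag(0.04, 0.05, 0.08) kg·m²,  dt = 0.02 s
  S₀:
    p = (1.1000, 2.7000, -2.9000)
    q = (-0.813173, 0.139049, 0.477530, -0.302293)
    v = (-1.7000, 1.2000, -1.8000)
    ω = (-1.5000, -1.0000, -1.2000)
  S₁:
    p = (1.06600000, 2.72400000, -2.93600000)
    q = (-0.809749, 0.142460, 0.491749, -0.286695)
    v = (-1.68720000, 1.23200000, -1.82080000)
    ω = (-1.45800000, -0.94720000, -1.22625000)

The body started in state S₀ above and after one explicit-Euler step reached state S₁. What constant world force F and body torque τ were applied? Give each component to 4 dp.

v₁ − v₀ = (0.01280000, 0.03200000, -0.02080000)
F = m·Δv/dt = (1.6000, 4.0000, -2.6000)
Δω = ω₁−ω₀ = (0.04200000, 0.05280000, -0.02625000)
I·α + gyro = (0.1200, 0.0600, -0.0900)

F = (1.6000, 4.0000, -2.6000)
τ = (0.1200, 0.0600, -0.0900)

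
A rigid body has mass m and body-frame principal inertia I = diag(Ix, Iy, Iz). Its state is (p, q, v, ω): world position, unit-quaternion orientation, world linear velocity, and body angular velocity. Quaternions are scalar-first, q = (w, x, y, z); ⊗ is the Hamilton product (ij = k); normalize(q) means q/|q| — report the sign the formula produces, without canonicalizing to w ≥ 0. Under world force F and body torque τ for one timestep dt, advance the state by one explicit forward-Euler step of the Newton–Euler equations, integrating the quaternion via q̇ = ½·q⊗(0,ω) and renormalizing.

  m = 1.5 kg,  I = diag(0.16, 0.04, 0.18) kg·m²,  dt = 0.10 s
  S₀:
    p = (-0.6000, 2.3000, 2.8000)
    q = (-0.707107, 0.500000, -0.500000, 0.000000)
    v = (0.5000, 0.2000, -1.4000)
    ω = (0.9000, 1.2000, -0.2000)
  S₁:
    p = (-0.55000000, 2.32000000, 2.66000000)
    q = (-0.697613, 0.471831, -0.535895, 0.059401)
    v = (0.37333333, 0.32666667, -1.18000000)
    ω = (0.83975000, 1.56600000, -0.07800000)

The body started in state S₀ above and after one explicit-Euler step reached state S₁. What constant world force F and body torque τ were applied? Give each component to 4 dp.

Δω = ω₁−ω₀ = (-0.06025000, 0.36600000, 0.12200000)
precession coupling = (-0.0336, 0.0036, -0.1296)
I·α + gyro = (-0.1300, 0.1500, 0.0900)
velocity change Δv = (-0.12666667, 0.12666667, 0.22000000)
applied force F = (-1.9000, 1.9000, 3.3000)

F = (-1.9000, 1.9000, 3.3000)
τ = (-0.1300, 0.1500, 0.0900)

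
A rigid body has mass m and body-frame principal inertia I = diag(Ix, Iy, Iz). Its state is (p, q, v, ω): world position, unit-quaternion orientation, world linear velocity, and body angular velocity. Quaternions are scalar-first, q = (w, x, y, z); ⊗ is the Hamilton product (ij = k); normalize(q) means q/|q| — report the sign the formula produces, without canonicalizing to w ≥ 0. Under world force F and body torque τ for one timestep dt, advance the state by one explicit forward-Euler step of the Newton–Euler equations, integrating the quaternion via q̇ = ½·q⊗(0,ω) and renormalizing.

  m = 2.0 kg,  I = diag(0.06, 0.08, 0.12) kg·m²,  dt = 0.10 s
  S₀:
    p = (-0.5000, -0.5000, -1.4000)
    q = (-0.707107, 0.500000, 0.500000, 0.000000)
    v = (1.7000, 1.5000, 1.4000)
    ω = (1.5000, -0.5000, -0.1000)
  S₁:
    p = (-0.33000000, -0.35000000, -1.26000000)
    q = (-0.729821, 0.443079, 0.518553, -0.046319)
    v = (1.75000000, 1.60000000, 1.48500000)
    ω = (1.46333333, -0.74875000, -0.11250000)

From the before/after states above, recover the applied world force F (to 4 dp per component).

velocity change Δv = (0.05000000, 0.10000000, 0.08500000)
applied force F = (1.0000, 2.0000, 1.7000)

F = (1.0000, 2.0000, 1.7000)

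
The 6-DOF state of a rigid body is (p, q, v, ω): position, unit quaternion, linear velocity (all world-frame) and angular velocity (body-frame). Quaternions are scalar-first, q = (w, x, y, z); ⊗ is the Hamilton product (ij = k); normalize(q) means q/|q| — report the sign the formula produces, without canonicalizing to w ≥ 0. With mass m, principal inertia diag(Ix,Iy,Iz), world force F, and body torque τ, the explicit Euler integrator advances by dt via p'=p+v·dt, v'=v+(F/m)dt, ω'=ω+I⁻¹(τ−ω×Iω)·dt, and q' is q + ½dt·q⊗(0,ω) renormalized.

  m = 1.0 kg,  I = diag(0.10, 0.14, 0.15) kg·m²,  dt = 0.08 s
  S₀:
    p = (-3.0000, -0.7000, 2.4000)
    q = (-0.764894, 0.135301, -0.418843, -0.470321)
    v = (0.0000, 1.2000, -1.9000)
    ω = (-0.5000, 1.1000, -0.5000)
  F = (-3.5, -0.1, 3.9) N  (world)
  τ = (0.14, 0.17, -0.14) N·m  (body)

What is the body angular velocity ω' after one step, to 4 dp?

ω' = (-0.3836, 1.2043, -0.5629)

α = I⁻¹(τ − ω×Iω) = (1.4550, 1.3036, -0.7867)
new body rate ω' = (-0.3836, 1.2043, -0.5629)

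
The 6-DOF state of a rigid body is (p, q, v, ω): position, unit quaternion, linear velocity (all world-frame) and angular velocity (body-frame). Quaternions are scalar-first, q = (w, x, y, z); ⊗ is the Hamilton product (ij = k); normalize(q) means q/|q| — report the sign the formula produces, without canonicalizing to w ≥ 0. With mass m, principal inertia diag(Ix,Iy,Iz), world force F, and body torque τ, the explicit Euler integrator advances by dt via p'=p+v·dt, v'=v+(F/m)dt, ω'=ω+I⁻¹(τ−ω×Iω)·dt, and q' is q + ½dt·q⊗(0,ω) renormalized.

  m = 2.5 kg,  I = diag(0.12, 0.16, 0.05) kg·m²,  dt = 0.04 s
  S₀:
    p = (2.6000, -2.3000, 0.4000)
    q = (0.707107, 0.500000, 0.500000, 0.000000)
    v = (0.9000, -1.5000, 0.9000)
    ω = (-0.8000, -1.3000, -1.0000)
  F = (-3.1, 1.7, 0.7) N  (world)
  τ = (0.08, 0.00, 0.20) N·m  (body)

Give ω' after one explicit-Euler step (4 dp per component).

gyro term ω×Iω = (-0.1430, 0.0560, 0.0416)
α = I⁻¹(τ − ω×Iω) = (1.8583, -0.3500, 3.1680)
new body rate ω' = (-0.7257, -1.3140, -0.8733)

ω' = (-0.7257, -1.3140, -0.8733)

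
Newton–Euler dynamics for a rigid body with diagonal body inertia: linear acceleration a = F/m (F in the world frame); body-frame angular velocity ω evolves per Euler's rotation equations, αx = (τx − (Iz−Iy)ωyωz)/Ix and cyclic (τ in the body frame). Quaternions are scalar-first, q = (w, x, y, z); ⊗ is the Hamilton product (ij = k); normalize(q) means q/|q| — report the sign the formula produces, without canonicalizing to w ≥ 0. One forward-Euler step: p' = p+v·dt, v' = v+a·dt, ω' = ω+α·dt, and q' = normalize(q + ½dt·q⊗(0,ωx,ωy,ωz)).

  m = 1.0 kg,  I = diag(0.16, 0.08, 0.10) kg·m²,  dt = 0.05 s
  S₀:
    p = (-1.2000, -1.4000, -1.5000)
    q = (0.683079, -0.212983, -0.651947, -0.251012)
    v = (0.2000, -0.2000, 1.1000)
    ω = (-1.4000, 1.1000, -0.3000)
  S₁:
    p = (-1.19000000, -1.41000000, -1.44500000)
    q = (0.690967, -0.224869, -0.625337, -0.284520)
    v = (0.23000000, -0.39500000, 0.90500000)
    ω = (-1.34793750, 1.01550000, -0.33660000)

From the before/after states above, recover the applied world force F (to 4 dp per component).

F = (0.6000, -3.9000, -3.9000)

Δv = v₁−v₀ = (0.03000000, -0.19500000, -0.19500000)
F = m·Δv/dt = (0.6000, -3.9000, -3.9000)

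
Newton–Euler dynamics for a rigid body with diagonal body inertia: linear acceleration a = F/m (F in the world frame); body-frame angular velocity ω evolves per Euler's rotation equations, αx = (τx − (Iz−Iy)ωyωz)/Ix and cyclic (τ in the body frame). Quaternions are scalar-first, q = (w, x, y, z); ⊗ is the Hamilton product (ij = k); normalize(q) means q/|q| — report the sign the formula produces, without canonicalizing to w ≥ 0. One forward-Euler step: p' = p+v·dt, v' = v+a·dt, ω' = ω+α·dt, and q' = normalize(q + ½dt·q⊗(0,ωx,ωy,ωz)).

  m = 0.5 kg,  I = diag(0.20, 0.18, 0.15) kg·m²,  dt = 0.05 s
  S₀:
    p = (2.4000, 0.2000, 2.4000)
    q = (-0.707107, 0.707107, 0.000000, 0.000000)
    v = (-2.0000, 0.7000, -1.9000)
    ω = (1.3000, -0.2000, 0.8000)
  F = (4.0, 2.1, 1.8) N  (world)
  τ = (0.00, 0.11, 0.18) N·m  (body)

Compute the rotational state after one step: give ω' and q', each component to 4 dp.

angular accel α = (-0.0240, 0.3222, 1.1653)
ω + α·dt = (1.2988, -0.1839, 0.8583)
q⊗(0,ω) = (-0.9192391, -0.9192391, -0.4242642, -0.7071070)
updated quaternion q' = (-0.7295, 0.6836, -0.0106, -0.0177)

ω' = (1.2988, -0.1839, 0.8583)
q' = (-0.7295, 0.6836, -0.0106, -0.0177)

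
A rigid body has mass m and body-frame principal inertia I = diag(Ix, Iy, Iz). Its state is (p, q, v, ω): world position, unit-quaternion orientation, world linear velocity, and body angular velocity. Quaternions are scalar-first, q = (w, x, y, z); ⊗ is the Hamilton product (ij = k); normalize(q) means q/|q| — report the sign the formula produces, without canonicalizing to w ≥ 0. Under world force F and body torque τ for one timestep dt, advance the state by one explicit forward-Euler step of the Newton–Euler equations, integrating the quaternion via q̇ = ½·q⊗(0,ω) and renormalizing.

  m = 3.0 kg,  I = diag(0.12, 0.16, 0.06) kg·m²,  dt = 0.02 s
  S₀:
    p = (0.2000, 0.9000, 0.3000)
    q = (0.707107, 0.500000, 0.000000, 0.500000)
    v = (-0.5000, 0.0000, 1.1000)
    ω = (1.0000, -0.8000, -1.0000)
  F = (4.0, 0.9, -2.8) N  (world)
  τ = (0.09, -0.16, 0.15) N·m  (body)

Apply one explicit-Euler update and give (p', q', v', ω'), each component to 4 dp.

a = (1.3333, 0.3000, -0.9333)
p' = p + v·dt = (0.1900, 0.9000, 0.3220)
new velocity v' = (-0.4733, 0.0060, 1.0813)
α = I⁻¹(τ − ω×Iω) = (1.4167, -0.6250, 3.0333)
new body rate ω' = (1.0283, -0.8125, -0.9393)
q⊗(0,ω) = (0.0000000, 1.1071070, 0.4343144, -1.1071070)
updated quaternion q' = (0.7070, 0.5110, 0.0043, 0.4889)

p' = (0.1900, 0.9000, 0.3220)
q' = (0.7070, 0.5110, 0.0043, 0.4889)
v' = (-0.4733, 0.0060, 1.0813)
ω' = (1.0283, -0.8125, -0.9393)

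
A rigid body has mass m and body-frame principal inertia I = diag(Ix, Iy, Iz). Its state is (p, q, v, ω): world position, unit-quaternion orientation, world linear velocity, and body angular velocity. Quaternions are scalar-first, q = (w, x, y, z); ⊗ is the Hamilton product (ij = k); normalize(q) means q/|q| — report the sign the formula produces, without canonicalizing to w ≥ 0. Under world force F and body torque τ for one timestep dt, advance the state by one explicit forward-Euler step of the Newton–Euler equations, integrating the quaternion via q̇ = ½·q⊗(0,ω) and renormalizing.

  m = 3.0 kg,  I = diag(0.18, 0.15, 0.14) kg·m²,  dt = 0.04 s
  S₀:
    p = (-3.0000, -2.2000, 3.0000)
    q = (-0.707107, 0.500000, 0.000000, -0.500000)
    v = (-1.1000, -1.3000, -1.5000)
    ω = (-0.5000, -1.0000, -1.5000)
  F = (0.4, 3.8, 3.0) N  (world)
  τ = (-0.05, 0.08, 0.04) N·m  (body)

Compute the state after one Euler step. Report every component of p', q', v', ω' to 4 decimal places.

p' = (-3.0440, -2.2520, 2.9400)
q' = (-0.7166, 0.4967, 0.0341, -0.4884)
v' = (-1.0947, -1.2493, -1.4600)
ω' = (-0.5078, -0.9867, -1.4843)

ω×(Iω) gyroscopic = (-0.0150, 0.0300, -0.0150)
α = I⁻¹(τ − ω×Iω) = (-0.1944, 0.3333, 0.3929)
new body rate ω' = (-0.5078, -0.9867, -1.4843)
q⊗(0,ω) = (-0.5000000, -0.1464465, 1.7071070, 0.5606605)
q' = normalize(q + ½dt·q⊗(0,ω)) = (-0.7166, 0.4967, 0.0341, -0.4884)
a = (0.1333, 1.2667, 1.0000)
p' = p + v·dt = (-3.0440, -2.2520, 2.9400)
new velocity v' = (-1.0947, -1.2493, -1.4600)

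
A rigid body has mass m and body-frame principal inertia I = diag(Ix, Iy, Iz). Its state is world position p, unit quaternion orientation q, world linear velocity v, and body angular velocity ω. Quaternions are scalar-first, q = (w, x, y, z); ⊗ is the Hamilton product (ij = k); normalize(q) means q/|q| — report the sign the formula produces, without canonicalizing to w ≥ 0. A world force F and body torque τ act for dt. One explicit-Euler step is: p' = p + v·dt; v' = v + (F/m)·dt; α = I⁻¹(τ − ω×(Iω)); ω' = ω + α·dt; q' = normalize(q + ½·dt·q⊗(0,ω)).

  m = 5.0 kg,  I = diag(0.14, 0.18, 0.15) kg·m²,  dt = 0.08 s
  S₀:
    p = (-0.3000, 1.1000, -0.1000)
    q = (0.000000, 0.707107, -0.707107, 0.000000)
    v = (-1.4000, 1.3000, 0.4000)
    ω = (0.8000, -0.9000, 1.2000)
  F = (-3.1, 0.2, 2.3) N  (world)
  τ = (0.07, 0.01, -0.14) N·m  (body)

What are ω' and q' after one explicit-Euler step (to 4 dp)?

(τ − ω×Iω)/I = (0.2686, 0.1089, -0.7413)
new body rate ω' = (0.8215, -0.8913, 1.1407)
Hamilton product q⊗(0,ω) = (-1.2020819, -0.8485284, -0.8485284, -0.0707107)
updated quaternion q' = (-0.0480, 0.6716, -0.7393, -0.0028)

ω' = (0.8215, -0.8913, 1.1407)
q' = (-0.0480, 0.6716, -0.7393, -0.0028)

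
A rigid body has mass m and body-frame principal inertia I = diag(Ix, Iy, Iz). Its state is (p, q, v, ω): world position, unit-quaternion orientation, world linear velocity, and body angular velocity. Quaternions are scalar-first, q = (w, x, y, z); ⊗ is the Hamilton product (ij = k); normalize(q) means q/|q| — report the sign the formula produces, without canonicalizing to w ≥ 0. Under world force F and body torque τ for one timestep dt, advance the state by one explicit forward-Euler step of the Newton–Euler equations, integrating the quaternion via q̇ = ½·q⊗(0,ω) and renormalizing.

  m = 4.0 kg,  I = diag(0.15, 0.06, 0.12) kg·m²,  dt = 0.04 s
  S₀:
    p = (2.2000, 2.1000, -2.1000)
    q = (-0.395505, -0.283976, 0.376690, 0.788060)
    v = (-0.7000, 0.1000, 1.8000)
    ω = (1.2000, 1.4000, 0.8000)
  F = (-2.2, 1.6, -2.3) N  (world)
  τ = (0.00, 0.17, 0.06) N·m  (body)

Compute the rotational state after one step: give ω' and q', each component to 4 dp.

ω' = (1.1821, 1.4941, 0.8704)
q' = (-0.4115, -0.3093, 0.3888, 0.7641)

α = I⁻¹(τ − ω×Iω) = (-0.4480, 2.3533, 1.7600)
ω' = ω + α·dt = (1.1821, 1.4941, 0.8704)
2q̇ = q⊗(0,ω) = (-0.8170428, -1.2765380, 0.6191458, -1.1659984)
q' = normalize(q + ½dt·q⊗(0,ω)) = (-0.4115, -0.3093, 0.3888, 0.7641)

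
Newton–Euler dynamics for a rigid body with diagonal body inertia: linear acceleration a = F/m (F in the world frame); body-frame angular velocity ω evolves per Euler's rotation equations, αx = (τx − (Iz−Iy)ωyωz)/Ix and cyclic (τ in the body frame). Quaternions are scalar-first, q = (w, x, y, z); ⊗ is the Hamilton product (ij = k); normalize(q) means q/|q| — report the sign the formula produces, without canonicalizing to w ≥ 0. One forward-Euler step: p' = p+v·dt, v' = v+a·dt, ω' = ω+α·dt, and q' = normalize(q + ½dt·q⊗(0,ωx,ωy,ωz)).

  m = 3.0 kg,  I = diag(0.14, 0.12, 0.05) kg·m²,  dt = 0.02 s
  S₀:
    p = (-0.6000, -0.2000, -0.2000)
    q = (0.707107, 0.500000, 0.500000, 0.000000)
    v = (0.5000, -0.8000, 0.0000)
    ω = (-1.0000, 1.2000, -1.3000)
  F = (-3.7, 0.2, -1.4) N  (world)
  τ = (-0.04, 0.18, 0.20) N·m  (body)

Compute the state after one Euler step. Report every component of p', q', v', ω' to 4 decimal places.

p + v·dt = (-0.5900, -0.2160, -0.2000)
v + (F/m)dt = (0.4753, -0.7987, -0.0093)
angular accel α = (-1.0657, 0.5250, 3.5200)
ω' = ω + α·dt = (-1.0213, 1.2105, -1.2296)
Hamilton product q⊗(0,ω) = (-0.1000000, -1.3571070, 1.4985284, 0.1807609)
updated quaternion q' = (0.7060, 0.4863, 0.5149, 0.0018)

p' = (-0.5900, -0.2160, -0.2000)
q' = (0.7060, 0.4863, 0.5149, 0.0018)
v' = (0.4753, -0.7987, -0.0093)
ω' = (-1.0213, 1.2105, -1.2296)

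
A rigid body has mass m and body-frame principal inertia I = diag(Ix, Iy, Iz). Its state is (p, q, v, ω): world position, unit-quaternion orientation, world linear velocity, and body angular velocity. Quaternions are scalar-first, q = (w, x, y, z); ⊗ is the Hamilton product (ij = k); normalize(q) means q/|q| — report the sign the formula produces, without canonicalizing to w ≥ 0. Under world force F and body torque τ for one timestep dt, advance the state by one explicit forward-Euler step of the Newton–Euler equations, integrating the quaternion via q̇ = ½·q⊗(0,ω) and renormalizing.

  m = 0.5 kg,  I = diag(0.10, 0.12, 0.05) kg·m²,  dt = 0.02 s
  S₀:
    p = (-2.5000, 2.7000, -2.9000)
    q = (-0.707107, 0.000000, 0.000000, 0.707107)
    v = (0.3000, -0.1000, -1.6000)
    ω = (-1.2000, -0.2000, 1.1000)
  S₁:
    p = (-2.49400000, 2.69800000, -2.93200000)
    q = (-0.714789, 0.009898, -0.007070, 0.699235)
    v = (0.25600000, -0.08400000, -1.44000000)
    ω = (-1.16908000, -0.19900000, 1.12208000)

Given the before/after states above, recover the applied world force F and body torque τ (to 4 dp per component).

ω₁ − ω₀ = (0.03092000, 0.00100000, 0.02208000)
gyro term ω₀×Iω₀ = (0.0154, -0.0660, 0.0048)
I·α + gyro = (0.1700, -0.0600, 0.0600)
Δv = v₁−v₀ = (-0.04400000, 0.01600000, 0.16000000)
F = m·Δv/dt = (-1.1000, 0.4000, 4.0000)

F = (-1.1000, 0.4000, 4.0000)
τ = (0.1700, -0.0600, 0.0600)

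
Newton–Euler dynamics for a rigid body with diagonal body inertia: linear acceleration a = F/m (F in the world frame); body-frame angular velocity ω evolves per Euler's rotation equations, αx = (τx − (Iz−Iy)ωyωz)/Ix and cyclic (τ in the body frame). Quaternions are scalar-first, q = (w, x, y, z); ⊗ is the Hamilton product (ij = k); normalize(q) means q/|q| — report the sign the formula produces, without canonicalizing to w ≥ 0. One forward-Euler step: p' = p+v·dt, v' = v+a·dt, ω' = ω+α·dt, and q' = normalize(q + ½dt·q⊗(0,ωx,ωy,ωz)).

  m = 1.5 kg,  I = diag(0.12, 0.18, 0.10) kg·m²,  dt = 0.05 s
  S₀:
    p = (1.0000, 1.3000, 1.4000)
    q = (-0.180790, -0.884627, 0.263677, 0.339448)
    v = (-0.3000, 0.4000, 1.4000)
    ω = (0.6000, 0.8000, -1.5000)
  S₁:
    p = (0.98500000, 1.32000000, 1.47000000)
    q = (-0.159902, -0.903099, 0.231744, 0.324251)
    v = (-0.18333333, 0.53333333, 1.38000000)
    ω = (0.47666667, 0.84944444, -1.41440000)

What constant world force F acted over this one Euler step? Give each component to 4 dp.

F = (3.5000, 4.0000, -0.6000)

velocity change Δv = (0.11666667, 0.13333333, -0.02000000)
F = m·Δv/dt = (3.5000, 4.0000, -0.6000)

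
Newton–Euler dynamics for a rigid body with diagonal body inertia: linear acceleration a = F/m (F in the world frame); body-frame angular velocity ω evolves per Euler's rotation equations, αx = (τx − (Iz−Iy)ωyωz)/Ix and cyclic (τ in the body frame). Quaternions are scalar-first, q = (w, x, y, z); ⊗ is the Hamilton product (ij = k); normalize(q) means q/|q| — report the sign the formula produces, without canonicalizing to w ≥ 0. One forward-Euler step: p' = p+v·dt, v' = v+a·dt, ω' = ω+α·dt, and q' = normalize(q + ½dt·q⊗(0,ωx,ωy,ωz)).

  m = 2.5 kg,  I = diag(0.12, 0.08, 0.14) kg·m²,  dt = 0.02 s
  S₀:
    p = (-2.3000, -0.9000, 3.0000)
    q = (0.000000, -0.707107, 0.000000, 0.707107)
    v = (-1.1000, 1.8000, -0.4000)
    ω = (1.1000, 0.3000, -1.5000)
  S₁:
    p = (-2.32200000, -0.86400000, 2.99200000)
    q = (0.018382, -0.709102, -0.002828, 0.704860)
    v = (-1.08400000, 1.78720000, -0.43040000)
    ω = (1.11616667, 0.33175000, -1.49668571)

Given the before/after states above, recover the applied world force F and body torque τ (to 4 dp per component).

ω₁ − ω₀ = (0.01616667, 0.03175000, 0.00331429)
ω₀×(Iω₀) = (-0.0270, 0.0330, -0.0132)
I·α + gyro = (0.0700, 0.1600, 0.0100)
v₁ − v₀ = (0.01600000, -0.01280000, -0.03040000)
applied force F = (2.0000, -1.6000, -3.8000)

F = (2.0000, -1.6000, -3.8000)
τ = (0.0700, 0.1600, 0.0100)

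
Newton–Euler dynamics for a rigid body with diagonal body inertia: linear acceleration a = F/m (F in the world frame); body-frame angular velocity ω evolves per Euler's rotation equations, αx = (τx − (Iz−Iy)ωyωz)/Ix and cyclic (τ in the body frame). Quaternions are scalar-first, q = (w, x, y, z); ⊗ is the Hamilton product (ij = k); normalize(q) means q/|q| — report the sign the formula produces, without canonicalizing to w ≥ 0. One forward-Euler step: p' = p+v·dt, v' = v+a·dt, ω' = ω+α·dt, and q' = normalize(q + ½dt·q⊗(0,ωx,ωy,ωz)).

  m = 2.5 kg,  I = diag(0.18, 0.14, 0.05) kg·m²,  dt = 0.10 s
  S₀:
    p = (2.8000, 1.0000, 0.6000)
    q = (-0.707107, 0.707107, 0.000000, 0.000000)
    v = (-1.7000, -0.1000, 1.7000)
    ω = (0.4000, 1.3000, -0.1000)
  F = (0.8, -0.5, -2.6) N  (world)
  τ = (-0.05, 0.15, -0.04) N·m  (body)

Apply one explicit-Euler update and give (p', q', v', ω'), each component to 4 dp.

p' = (2.6300, 0.9900, 0.7700)
q' = (-0.7196, 0.6914, -0.0423, 0.0494)
v' = (-1.6680, -0.1200, 1.5960)
ω' = (0.3657, 1.4109, -0.1384)

gyro term ω×Iω = (0.0117, -0.0052, -0.0208)
α = I⁻¹(τ − ω×Iω) = (-0.3428, 1.1086, -0.3840)
ω' = ω + α·dt = (0.3657, 1.4109, -0.1384)
2q̇ = q⊗(0,ω) = (-0.2828428, -0.2828428, -0.8485284, 0.9899498)
q + ½dt·q⊗(0,ω), renormalized = (-0.7196, 0.6914, -0.0423, 0.0494)
p' = p + v·dt = (2.6300, 0.9900, 0.7700)
v' = v + a·dt = (-1.6680, -0.1200, 1.5960)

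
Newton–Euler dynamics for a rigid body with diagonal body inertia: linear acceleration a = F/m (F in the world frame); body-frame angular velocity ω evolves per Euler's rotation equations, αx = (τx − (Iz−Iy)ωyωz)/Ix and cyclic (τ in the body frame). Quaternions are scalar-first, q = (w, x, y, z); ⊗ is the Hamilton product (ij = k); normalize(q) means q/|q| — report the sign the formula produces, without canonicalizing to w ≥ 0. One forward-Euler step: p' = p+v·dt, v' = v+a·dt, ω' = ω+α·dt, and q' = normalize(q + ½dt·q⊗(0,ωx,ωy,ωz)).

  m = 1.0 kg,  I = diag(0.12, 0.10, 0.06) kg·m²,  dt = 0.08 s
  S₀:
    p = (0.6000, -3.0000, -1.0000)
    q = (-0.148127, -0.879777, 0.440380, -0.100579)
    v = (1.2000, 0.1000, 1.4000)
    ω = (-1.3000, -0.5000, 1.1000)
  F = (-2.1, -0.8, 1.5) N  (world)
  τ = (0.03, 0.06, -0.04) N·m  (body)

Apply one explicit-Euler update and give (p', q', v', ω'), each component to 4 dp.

ω×(Iω) gyroscopic = (0.0220, -0.0858, -0.0130)
α = I⁻¹(τ − ω×Iω) = (0.0667, 1.4580, -0.4500)
ω + α·dt = (-1.2947, -0.3834, 1.0640)
q⊗(0,ω) = (-0.8128832, 0.6266936, 1.1725709, 0.8494428)
q + ½dt·q⊗(0,ω), renormalized = (-0.1802, -0.8526, 0.4861, -0.0664)
new position p' = (0.6960, -2.9920, -0.8880)
v + (F/m)dt = (1.0320, 0.0360, 1.5200)

p' = (0.6960, -2.9920, -0.8880)
q' = (-0.1802, -0.8526, 0.4861, -0.0664)
v' = (1.0320, 0.0360, 1.5200)
ω' = (-1.2947, -0.3834, 1.0640)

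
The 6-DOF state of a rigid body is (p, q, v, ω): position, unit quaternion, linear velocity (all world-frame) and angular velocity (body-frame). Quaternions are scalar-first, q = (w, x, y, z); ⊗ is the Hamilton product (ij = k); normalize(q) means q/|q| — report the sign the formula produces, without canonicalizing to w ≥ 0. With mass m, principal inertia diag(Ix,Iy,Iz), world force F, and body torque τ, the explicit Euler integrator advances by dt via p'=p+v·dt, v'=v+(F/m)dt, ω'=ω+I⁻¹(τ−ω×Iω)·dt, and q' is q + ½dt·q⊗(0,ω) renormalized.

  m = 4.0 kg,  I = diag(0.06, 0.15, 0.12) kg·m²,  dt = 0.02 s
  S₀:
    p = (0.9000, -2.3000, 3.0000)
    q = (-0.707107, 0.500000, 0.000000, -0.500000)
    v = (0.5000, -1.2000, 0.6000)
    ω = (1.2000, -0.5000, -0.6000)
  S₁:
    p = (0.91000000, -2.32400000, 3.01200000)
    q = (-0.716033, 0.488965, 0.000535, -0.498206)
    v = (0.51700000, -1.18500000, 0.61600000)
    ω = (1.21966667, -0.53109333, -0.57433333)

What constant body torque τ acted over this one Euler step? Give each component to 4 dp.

τ = (0.0500, -0.1900, 0.1000)

Δω = ω₁−ω₀ = (0.01966667, -0.03109333, 0.02566667)
applied torque τ = (0.0500, -0.1900, 0.1000)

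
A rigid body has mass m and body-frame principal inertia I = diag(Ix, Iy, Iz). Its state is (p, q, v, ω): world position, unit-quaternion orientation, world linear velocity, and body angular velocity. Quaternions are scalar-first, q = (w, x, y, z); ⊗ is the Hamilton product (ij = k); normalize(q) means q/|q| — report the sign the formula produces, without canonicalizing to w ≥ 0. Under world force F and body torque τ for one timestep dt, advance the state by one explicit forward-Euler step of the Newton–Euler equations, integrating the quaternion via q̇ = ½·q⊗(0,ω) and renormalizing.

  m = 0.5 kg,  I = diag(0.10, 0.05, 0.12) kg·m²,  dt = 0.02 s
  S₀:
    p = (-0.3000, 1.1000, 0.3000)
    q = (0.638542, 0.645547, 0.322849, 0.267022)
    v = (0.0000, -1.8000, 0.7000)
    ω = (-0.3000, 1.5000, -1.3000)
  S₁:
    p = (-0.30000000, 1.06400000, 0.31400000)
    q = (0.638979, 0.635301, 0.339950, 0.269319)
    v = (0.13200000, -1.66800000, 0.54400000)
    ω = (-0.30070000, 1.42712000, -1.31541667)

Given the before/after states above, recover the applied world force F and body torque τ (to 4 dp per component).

F = (3.3000, 3.3000, -3.9000)
τ = (-0.1400, -0.1900, -0.0700)

rate change Δω = (-0.00070000, -0.07288000, -0.01541667)
gyro term ω₀×Iω₀ = (-0.1365, -0.0078, 0.0225)
applied torque τ = (-0.1400, -0.1900, -0.0700)
Δv = v₁−v₀ = (0.13200000, 0.13200000, -0.15600000)
m·(v₁−v₀)/dt = (3.3000, 3.3000, -3.9000)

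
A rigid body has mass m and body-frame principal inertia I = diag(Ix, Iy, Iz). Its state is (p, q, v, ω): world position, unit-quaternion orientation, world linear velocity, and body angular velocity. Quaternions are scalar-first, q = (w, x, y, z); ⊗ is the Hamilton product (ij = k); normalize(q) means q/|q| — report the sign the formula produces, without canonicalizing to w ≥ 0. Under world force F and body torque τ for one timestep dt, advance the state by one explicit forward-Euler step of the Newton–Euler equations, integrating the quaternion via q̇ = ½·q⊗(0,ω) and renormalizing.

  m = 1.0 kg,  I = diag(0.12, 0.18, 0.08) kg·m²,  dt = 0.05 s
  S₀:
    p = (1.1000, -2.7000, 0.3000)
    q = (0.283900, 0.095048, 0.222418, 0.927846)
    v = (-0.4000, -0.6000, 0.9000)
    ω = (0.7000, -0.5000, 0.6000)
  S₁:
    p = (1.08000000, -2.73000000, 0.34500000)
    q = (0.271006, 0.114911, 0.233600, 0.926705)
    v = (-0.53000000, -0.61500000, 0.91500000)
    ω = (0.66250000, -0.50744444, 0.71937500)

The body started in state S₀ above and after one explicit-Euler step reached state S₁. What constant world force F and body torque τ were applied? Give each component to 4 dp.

F = (-2.6000, -0.3000, 0.3000)
τ = (-0.0600, -0.0100, 0.1700)

Δv = v₁−v₀ = (-0.13000000, -0.01500000, 0.01500000)
m·(v₁−v₀)/dt = (-2.6000, -0.3000, 0.3000)
ω₁ − ω₀ = (-0.03750000, -0.00744444, 0.11937500)
applied torque τ = (-0.0600, -0.0100, 0.1700)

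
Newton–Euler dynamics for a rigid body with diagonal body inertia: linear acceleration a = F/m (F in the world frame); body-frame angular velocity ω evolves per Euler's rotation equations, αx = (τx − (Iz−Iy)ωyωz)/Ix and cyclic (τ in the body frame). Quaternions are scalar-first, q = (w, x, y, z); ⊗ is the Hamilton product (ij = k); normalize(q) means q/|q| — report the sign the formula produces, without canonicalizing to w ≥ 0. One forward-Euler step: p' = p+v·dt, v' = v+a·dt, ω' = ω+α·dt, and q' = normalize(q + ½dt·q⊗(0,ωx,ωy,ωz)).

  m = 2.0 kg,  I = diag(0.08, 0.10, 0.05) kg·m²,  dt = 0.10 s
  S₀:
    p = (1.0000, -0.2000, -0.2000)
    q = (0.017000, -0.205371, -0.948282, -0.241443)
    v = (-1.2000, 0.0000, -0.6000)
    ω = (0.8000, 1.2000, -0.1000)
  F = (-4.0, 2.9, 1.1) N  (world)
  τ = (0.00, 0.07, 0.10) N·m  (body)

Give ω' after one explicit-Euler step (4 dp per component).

(τ − ω×Iω)/I = (-0.0750, 0.7240, 1.6160)
new body rate ω' = (0.7925, 1.2724, 0.0616)

ω' = (0.7925, 1.2724, 0.0616)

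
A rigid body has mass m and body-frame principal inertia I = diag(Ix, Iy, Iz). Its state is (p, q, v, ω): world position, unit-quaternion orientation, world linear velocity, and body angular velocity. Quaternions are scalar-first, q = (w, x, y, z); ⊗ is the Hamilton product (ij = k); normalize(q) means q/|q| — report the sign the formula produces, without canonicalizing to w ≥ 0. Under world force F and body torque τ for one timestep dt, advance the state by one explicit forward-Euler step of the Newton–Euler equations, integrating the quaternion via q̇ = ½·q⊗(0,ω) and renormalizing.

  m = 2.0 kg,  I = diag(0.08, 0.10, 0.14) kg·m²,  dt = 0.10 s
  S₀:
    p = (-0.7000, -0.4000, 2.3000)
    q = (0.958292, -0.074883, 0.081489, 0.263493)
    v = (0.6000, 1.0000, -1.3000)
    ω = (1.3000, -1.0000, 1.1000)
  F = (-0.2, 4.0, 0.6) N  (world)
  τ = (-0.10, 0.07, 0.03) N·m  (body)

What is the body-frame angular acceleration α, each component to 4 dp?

precession coupling ω×(Iω) = (-0.0440, -0.0858, -0.0260)
(τ − ω×Iω)/I = (-0.7000, 1.5580, 0.4000)

α = (-0.7000, 1.5580, 0.4000)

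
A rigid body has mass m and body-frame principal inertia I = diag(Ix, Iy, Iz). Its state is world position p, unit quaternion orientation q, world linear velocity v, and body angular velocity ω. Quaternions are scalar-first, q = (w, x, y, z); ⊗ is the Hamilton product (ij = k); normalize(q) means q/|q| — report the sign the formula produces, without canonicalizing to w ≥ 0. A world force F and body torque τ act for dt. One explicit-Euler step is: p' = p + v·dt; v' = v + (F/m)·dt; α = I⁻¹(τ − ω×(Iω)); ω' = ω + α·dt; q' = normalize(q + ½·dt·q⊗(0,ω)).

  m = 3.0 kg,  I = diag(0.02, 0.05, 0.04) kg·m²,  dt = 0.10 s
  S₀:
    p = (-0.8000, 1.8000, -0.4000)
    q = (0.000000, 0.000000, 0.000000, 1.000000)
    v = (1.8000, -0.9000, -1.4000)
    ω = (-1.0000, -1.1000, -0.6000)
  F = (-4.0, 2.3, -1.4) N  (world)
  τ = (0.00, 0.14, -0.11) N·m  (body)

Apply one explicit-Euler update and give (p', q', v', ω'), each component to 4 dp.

precession coupling ω×(Iω) = (-0.0066, -0.0120, 0.0330)
(τ − ω×Iω)/I = (0.3300, 3.0400, -3.5750)
ω + α·dt = (-0.9670, -0.7960, -0.9575)
2q̇ = q⊗(0,ω) = (0.6000000, 1.1000000, -1.0000000, 0.0000000)
updated quaternion q' = (0.0299, 0.0548, -0.0498, 0.9968)
new position p' = (-0.6200, 1.7100, -0.5400)
new velocity v' = (1.6667, -0.8233, -1.4467)

p' = (-0.6200, 1.7100, -0.5400)
q' = (0.0299, 0.0548, -0.0498, 0.9968)
v' = (1.6667, -0.8233, -1.4467)
ω' = (-0.9670, -0.7960, -0.9575)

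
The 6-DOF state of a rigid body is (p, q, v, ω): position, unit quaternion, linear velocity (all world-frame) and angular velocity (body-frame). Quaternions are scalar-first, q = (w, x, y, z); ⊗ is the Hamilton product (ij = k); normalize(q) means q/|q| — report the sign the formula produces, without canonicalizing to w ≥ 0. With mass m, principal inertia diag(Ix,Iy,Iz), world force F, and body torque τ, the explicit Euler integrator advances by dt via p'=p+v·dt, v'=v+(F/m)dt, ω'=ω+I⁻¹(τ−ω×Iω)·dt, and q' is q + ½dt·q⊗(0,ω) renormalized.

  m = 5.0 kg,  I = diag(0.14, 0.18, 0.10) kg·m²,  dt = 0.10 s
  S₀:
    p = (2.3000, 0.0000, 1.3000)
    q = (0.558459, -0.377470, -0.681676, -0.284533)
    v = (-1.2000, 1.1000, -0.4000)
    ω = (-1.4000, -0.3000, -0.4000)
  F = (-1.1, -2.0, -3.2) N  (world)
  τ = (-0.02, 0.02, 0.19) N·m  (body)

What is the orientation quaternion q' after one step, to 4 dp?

Hamilton product q⊗(0,ω) = (-0.8467740, -0.5945321, 0.0798205, -1.0644890)
q + ½dt·q⊗(0,ω), renormalized = (0.5147, -0.4061, -0.6758, -0.3368)

q' = (0.5147, -0.4061, -0.6758, -0.3368)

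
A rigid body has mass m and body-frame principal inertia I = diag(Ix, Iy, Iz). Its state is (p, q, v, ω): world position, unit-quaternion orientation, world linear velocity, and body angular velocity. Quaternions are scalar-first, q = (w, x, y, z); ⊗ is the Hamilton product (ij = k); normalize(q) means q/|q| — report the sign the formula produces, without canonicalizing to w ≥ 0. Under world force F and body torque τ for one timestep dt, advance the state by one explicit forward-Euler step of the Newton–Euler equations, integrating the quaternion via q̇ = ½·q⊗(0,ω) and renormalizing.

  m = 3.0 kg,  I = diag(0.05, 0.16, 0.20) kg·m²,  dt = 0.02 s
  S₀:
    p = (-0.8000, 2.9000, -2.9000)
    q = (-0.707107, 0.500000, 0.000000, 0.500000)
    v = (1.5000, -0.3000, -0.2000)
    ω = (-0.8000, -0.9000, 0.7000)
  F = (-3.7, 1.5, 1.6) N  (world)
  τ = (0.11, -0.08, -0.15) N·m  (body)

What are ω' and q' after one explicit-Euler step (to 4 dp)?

ω×(Iω) gyroscopic = (-0.0252, 0.0840, 0.0792)
angular accel α = (2.7040, -1.0250, -1.1460)
new body rate ω' = (-0.7459, -0.9205, 0.6771)
2q̇ = q⊗(0,ω) = (0.0500000, 1.0156856, -0.1136037, -0.9449749)
q' = normalize(q + ½dt·q⊗(0,ω)) = (-0.7065, 0.5101, -0.0011, 0.4905)

ω' = (-0.7459, -0.9205, 0.6771)
q' = (-0.7065, 0.5101, -0.0011, 0.4905)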